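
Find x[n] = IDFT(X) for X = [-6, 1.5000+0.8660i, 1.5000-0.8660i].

x[n] = (1/3) Σ(k=0 to 2) X[k] · e^(2πikn/3)

Computing each x[n]:
x[0] = -1
x[1] = -3
x[2] = -2

x = [-1, -3, -2]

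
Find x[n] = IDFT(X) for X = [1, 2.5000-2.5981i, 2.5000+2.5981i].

x[n] = (1/3) Σ(k=0 to 2) X[k] · e^(2πikn/3)

Computing each x[n]:
x[0] = 2
x[1] = 1
x[2] = -2

x = [2, 1, -2]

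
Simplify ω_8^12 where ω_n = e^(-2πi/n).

Since ω_8^8 = 1, powers reduce modulo 8.
12 mod 8 = 4
So ω_8^12 = ω_8^4 = e^(-2πi·4/8)

ω_8^12 = ω_8^4 = -1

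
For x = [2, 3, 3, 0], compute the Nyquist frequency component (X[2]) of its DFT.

X[2] = Σ(n=0 to 3) x[n] · ω_4^(2n) where ω_4 = e^(-2πi/4)
= (2)·ω_4^0 + (3)·ω_4^2 + (3)·ω_4^4 + (0)·ω_4^6

X[2] = 2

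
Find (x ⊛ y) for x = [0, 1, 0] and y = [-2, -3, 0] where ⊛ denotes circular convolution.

(x ⊛ y)[n] = Σ(m=0 to 2) x[m] · y[(n-m) mod 3]

Computing each output sample:
(x ⊛ y)[0] = 0
(x ⊛ y)[1] = -2
(x ⊛ y)[2] = -3

x ⊛ y = [0, -2, -3]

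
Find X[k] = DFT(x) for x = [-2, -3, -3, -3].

X[k] = Σ(n=0 to 3) x[n] · ω_4^(nk)
where ω_4 = e^(-2πi/4)

Computing each X[k]:
X[0] = -11
X[1] = 1
X[2] = 1
X[3] = 1

X = [-11, 1, 1, 1]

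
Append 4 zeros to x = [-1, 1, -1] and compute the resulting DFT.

Original 3-point DFT: [-1, -1.0000-1.7321i, -1.0000+1.7321i]
Zero-padded 7-point DFT provides frequency interpolation.

DFT_7([x, 0, ...]) = [-1, -0.1540+0.1931i, -0.3216-1.4088i, -2.5245-1.2157i, -2.5245+1.2157i, -0.3216+1.4088i, -0.1540-0.1931i]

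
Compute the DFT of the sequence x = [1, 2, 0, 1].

X[k] = Σ(n=0 to 3) x[n] · ω_4^(nk)
where ω_4 = e^(-2πi/4)

Computing each X[k]:
X[0] = 4
X[1] = 1-1i
X[2] = -2
X[3] = 1+1i

X = [4, 1-1i, -2, 1+1i]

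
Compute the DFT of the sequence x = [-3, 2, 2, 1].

X[k] = Σ(n=0 to 3) x[n] · ω_4^(nk)
where ω_4 = e^(-2πi/4)

Computing each X[k]:
X[0] = 2
X[1] = -5-1i
X[2] = -4
X[3] = -5+1i

X = [2, -5-1i, -4, -5+1i]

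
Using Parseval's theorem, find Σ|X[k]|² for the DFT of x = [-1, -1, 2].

Parseval: Σ|x[n]|² = (1/N)Σ|X[k]|², so Σ|X[k]|² = N·Σ|x[n]|² = 3·6.0000

Σ|X[k]|² = N·Σ|x[n]|² = 3·6.0000 = 18.0000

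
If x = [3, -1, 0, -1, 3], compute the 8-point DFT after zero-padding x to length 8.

Original 5-point DFT: [4, 4.4271+3.2164i, 1.0729+3.3022i, 1.0729-3.3022i, 4.4271-3.2164i]
Zero-padded 8-point DFT provides frequency interpolation.

DFT_8([x, 0, ...]) = [4, 1.4142i, 6, 1.4142i, 8, -1.4142i, 6, -1.4142i]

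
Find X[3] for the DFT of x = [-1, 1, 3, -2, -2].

X[3] = Σ(n=0 to 4) x[n] · ω_5^(3n) where ω_5 = e^(-2πi/5)
= (-1)·ω_5^0 + (1)·ω_5^3 + (3)·ω_5^6 + (-2)·ω_5^9 + (-2)·ω_5^12

X[3] = 0.1180-2.9919i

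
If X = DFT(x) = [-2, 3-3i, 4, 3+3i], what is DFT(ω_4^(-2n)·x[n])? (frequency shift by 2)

Modulation property: DFT(ω_4^(-2n)·x[n]) = X[(k-2) mod 4], so circularly shift X by 2 positions.

X[k-2] = [4, 3+3i, -2, 3-3i]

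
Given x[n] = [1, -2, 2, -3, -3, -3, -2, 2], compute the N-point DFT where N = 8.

X[k] = Σ(n=0 to 7) x[n] · ω_8^(nk)
where ω_8 = e^(-2πi/8)

Computing each X[k]:
X[0] = -8
X[1] = 8.2426-1.1716i
X[2] = -2+4i
X[3] = -0.2426+6.8284i
X[4] = 4
X[5] = -0.2426-6.8284i
X[6] = -2-4i
X[7] = 8.2426+1.1716i

X = [-8, 8.2426-1.1716i, -2+4i, -0.2426+6.8284i, 4, -0.2426-6.8284i, -2-4i, 8.2426+1.1716i]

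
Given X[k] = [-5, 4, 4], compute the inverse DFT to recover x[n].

x[n] = (1/3) Σ(k=0 to 2) X[k] · e^(2πikn/3)

Computing each x[n]:
x[0] = 1
x[1] = -3
x[2] = -3

x = [1, -3, -3]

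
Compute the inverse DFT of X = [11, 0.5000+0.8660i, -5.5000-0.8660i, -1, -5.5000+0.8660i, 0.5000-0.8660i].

x[n] = (1/6) Σ(k=0 to 5) X[k] · e^(2πikn/6)

Computing each x[n]:
x[0] = 0
x[1] = 3
x[2] = 2
x[3] = 0
x[4] = 3
x[5] = 3

x = [0, 3, 2, 0, 3, 3]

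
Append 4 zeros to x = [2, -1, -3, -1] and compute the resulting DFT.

Original 4-point DFT: [-3, 5, 1, 5]
Zero-padded 8-point DFT provides frequency interpolation.

DFT_8([x, 0, ...]) = [-3, 2.0000+4.4142i, 5, 2.0000-1.5858i, 1, 2.0000+1.5858i, 5, 2.0000-4.4142i]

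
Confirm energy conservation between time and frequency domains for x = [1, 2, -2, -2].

Time domain:
Σ|x[n]|² = |1|² + |2|² + |-2|² + |-2|² = 13.0000

Frequency domain:
(1/4)Σ|X[k]|² = (1/4)(|-1|² + |3-4i|² + |-1|² + |3+4i|²) = (1/4)·52.0000 = 13.0000

Both sides agree, confirming Parseval's theorem.

Σ|x[n]|² = (1/N)Σ|X[k]|² = 13.0000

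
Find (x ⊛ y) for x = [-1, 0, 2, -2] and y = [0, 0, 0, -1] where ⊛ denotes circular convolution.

(x ⊛ y)[n] = Σ(m=0 to 3) x[m] · y[(n-m) mod 4]

Computing each output sample:
(x ⊛ y)[0] = 0
(x ⊛ y)[1] = -2
(x ⊛ y)[2] = 2
(x ⊛ y)[3] = 1

x ⊛ y = [0, -2, 2, 1]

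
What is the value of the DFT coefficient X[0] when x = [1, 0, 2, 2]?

X[0] = Σ(n=0 to 3) x[n] · ω_4^0 = Σ x[n]
= (1) + (0) + (2) + (2)

X[0] = 5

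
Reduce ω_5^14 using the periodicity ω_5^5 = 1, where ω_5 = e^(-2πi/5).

Since ω_5^5 = 1, powers reduce modulo 5.
14 mod 5 = 4
So ω_5^14 = ω_5^4 = e^(-2πi·4/5)

ω_5^14 = ω_5^4 = 0.3090+0.9511i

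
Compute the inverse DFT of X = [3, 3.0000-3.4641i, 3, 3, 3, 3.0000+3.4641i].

x[n] = (1/6) Σ(k=0 to 5) X[k] · e^(2πikn/6)

Computing each x[n]:
x[0] = 3
x[1] = 1
x[2] = 1
x[3] = 0
x[4] = -1
x[5] = -1

x = [3, 1, 1, 0, -1, -1]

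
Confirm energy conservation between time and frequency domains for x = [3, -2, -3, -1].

Time domain:
Σ|x[n]|² = |3|² + |-2|² + |-3|² + |-1|² = 23.0000

Frequency domain:
(1/4)Σ|X[k]|² = (1/4)(|-3|² + |6+1i|² + |3|² + |6-1i|²) = (1/4)·92.0000 = 23.0000

Both sides agree, confirming Parseval's theorem.

Σ|x[n]|² = (1/N)Σ|X[k]|² = 23.0000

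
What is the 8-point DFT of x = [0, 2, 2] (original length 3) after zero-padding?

Original 3-point DFT: [4, -2, -2]
Zero-padded 8-point DFT provides frequency interpolation.

DFT_8([x, 0, ...]) = [4, 1.4142-3.4142i, -2-2i, -1.4142+0.5858i, 0, -1.4142-0.5858i, -2+2i, 1.4142+3.4142i]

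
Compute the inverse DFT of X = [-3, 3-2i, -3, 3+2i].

x[n] = (1/4) Σ(k=0 to 3) X[k] · e^(2πikn/4)

Computing each x[n]:
x[0] = 0
x[1] = 1
x[2] = -3
x[3] = -1

x = [0, 1, -3, -1]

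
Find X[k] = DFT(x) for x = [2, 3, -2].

X[k] = Σ(n=0 to 2) x[n] · ω_3^(nk)
where ω_3 = e^(-2πi/3)

Computing each X[k]:
X[0] = 3
X[1] = 1.5000-4.3301i
X[2] = 1.5000+4.3301i

X = [3, 1.5000-4.3301i, 1.5000+4.3301i]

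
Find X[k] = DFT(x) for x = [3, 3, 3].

X[k] = Σ(n=0 to 2) x[n] · ω_3^(nk)
where ω_3 = e^(-2πi/3)

Computing each X[k]:
X[0] = 9
X[1] = 0
X[2] = 0

X = [9, 0, 0]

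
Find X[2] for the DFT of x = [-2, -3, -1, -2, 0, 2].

X[2] = Σ(n=0 to 5) x[n] · ω_6^(2n) where ω_6 = e^(-2πi/6)
= (-2)·ω_6^0 + (-3)·ω_6^2 + (-1)·ω_6^4 + (-2)·ω_6^6 + (0)·ω_6^8 + (2)·ω_6^10

X[2] = -3.0000+3.4641i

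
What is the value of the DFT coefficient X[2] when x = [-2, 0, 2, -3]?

X[2] = Σ(n=0 to 3) x[n] · ω_4^(2n) where ω_4 = e^(-2πi/4)
= (-2)·ω_4^0 + (0)·ω_4^2 + (2)·ω_4^4 + (-3)·ω_4^6

X[2] = 3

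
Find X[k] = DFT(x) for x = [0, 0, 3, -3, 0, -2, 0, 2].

X[k] = Σ(n=0 to 7) x[n] · ω_8^(nk)
where ω_8 = e^(-2πi/8)

Computing each X[k]:
X[0] = 0
X[1] = 4.9497-0.8787i
X[2] = -3+1i
X[3] = -4.9497+5.1213i
X[4] = 6
X[5] = -4.9497-5.1213i
X[6] = -3-1i
X[7] = 4.9497+0.8787i

X = [0, 4.9497-0.8787i, -3+1i, -4.9497+5.1213i, 6, -4.9497-5.1213i, -3-1i, 4.9497+0.8787i]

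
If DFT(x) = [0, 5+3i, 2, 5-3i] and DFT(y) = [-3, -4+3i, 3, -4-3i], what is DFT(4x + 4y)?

By linearity: DFT(4x + 4y) = 4·DFT(x) + 4·DFT(y)
= 4·[0, 5+3i, 2, 5-3i] + 4·[-3, -4+3i, 3, -4-3i]

Computing element-wise:
Z[0] = 4·(0) + 4·(-3) = -12
Z[1] = 4·(5+3i) + 4·(-4+3i) = 4+24i
Z[2] = 4·(2) + 4·(3) = 20
Z[3] = 4·(5-3i) + 4·(-4-3i) = 4-24i

DFT(4x + 4y) = 4·X + 4·Y = [-12, 4+24i, 20, 4-24i]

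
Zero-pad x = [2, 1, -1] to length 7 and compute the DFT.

Original 3-point DFT: [2, 2.0000-1.7321i, 2.0000+1.7321i]
Zero-padded 7-point DFT provides frequency interpolation.

DFT_7([x, 0, ...]) = [2, 2.8460+0.1931i, 2.6784-1.4088i, 0.4755-1.2157i, 0.4755+1.2157i, 2.6784+1.4088i, 2.8460-0.1931i]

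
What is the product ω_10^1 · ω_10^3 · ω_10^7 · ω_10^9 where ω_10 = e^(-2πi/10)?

The primitive 10th roots of unity are ω_10^k for k coprime to 10: k ∈ {1, 3, 7, 9}
Their product equals the constant term of the cyclotomic polynomial Φ_10(x) up to sign.
For n ≥ 3, the product of all primitive nth roots of unity is 1. (For n=1 it is 1; for n=2 it is -1.)

1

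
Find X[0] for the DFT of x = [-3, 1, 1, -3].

X[0] = Σ(n=0 to 3) x[n] · ω_4^0 = Σ x[n]
= (-3) + (1) + (1) + (-3)

X[0] = -4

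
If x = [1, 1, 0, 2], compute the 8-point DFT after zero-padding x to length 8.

Original 4-point DFT: [4, 1+1i, -2, 1-1i]
Zero-padded 8-point DFT provides frequency interpolation.

DFT_8([x, 0, ...]) = [4, 0.2929-2.1213i, 1+1i, 1.7071-2.1213i, -2, 1.7071+2.1213i, 1-1i, 0.2929+2.1213i]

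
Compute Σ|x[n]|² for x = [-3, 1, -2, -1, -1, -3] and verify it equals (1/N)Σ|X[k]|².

Time domain:
Σ|x[n]|² = |-3|² + |1|² + |-2|² + |-1|² + |-1|² + |-3|² = 25.0000

Frequency domain:
(1/6)Σ|X[k]|² = (1/6)(|-9|² + |-1.5000-2.5981i|² + |-1.5000-4.3301i|² + |-3|² + |-1.5000+4.3301i|² + |-1.5000+2.5981i|²) = (1/6)·150.0000 = 25.0000

Both sides agree, confirming Parseval's theorem.

Σ|x[n]|² = (1/N)Σ|X[k]|² = 25.0000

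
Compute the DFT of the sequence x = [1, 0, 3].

X[k] = Σ(n=0 to 2) x[n] · ω_3^(nk)
where ω_3 = e^(-2πi/3)

Computing each X[k]:
X[0] = 4
X[1] = -0.5000+2.5981i
X[2] = -0.5000-2.5981i

X = [4, -0.5000+2.5981i, -0.5000-2.5981i]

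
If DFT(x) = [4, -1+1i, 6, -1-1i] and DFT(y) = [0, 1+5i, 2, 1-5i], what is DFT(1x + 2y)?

By linearity: DFT(1x + 2y) = 1·DFT(x) + 2·DFT(y)
= 1·[4, -1+1i, 6, -1-1i] + 2·[0, 1+5i, 2, 1-5i]

Computing element-wise:
Z[0] = 1·(4) + 2·(0) = 4
Z[1] = 1·(-1+1i) + 2·(1+5i) = 1+11i
Z[2] = 1·(6) + 2·(2) = 10
Z[3] = 1·(-1-1i) + 2·(1-5i) = 1-11i

DFT(1x + 2y) = 1·X + 2·Y = [4, 1+11i, 10, 1-11i]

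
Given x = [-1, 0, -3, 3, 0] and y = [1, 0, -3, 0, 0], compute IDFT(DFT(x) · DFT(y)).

(x ⊛ y)[n] = Σ(m=0 to 4) x[m] · y[(n-m) mod 5]

Computing each output sample:
(x ⊛ y)[0] = -10
(x ⊛ y)[1] = 0
(x ⊛ y)[2] = 0
(x ⊛ y)[3] = 3
(x ⊛ y)[4] = 9

x ⊛ y = [-10, 0, 0, 3, 9]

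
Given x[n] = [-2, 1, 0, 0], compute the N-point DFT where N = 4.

X[k] = Σ(n=0 to 3) x[n] · ω_4^(nk)
where ω_4 = e^(-2πi/4)

Computing each X[k]:
X[0] = -1
X[1] = -2-1i
X[2] = -3
X[3] = -2+1i

X = [-1, -2-1i, -3, -2+1i]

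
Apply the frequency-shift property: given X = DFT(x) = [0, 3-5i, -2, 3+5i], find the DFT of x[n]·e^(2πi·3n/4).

Modulation property: DFT(ω_4^(-3n)·x[n]) = X[(k-3) mod 4], so circularly shift X by 3 positions.

X[k-3] = [3-5i, -2, 3+5i, 0]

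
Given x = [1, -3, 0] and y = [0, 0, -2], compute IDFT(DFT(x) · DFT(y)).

(x ⊛ y)[n] = Σ(m=0 to 2) x[m] · y[(n-m) mod 3]

Computing each output sample:
(x ⊛ y)[0] = 6
(x ⊛ y)[1] = 0
(x ⊛ y)[2] = -2

x ⊛ y = [6, 0, -2]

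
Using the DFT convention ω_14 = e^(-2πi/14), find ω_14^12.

ω_14^12 = e^(-2πi·12/14)
= cos(-2π·12/14) + i·sin(-2π·12/14)
= cos(-24π/14) + i·sin(-24π/14)

ω_14^12 = cos(-24π/14) + i·sin(-24π/14) = 0.6235+0.7818i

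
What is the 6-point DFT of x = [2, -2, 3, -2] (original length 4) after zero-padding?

Original 4-point DFT: [1, -1, 9, -1]
Zero-padded 6-point DFT provides frequency interpolation.

DFT_6([x, 0, ...]) = [1, 1.5000-0.8660i, -0.5000+4.3301i, 9, -0.5000-4.3301i, 1.5000+0.8660i]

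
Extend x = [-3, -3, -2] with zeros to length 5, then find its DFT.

Original 3-point DFT: [-8, -0.5000+0.8660i, -0.5000-0.8660i]
Zero-padded 5-point DFT provides frequency interpolation.

DFT_5([x, 0, ...]) = [-8, -2.3090+4.0287i, -1.1910-0.1388i, -1.1910+0.1388i, -2.3090-4.0287i]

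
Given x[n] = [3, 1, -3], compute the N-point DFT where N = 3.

X[k] = Σ(n=0 to 2) x[n] · ω_3^(nk)
where ω_3 = e^(-2πi/3)

Computing each X[k]:
X[0] = 1
X[1] = 4.0000-3.4641i
X[2] = 4.0000+3.4641i

X = [1, 4.0000-3.4641i, 4.0000+3.4641i]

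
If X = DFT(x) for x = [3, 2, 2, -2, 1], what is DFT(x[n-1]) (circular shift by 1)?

Time shift by 1: X_shifted[k] = ω_5^(1k) · X[k]
Shifted x = [1, 3, 2, 2, -2]

DFT(x[n-1]) = [6, -1.9271-4.7553i, 1.4271-2.9389i, 1.4271+2.9389i, -1.9271+4.7553i]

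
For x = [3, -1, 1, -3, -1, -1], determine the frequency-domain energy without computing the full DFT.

Parseval: Σ|x[n]|² = (1/N)Σ|X[k]|², so Σ|X[k]|² = N·Σ|x[n]|² = 6·22.0000

Σ|X[k]|² = N·Σ|x[n]|² = 6·22.0000 = 132.0000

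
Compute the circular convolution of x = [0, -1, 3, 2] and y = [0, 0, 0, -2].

(x ⊛ y)[n] = Σ(m=0 to 3) x[m] · y[(n-m) mod 4]

Computing each output sample:
(x ⊛ y)[0] = 2
(x ⊛ y)[1] = -6
(x ⊛ y)[2] = -4
(x ⊛ y)[3] = 0

x ⊛ y = [2, -6, -4, 0]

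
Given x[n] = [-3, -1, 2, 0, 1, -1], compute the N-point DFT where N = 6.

X[k] = Σ(n=0 to 5) x[n] · ω_6^(nk)
where ω_6 = e^(-2πi/6)

Computing each X[k]:
X[0] = -2
X[1] = -5.5000-0.8660i
X[2] = -3.5000+0.8660i
X[3] = 2
X[4] = -3.5000-0.8660i
X[5] = -5.5000+0.8660i

X = [-2, -5.5000-0.8660i, -3.5000+0.8660i, 2, -3.5000-0.8660i, -5.5000+0.8660i]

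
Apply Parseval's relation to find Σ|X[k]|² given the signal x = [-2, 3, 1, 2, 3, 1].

Parseval: Σ|x[n]|² = (1/N)Σ|X[k]|², so Σ|X[k]|² = N·Σ|x[n]|² = 6·28.0000

Σ|X[k]|² = N·Σ|x[n]|² = 6·28.0000 = 168.0000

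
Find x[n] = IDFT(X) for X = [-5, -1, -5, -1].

x[n] = (1/4) Σ(k=0 to 3) X[k] · e^(2πikn/4)

Computing each x[n]:
x[0] = -3
x[1] = 0
x[2] = -2
x[3] = 0

x = [-3, 0, -2, 0]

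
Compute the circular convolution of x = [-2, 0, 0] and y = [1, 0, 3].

(x ⊛ y)[n] = Σ(m=0 to 2) x[m] · y[(n-m) mod 3]

Computing each output sample:
(x ⊛ y)[0] = -2
(x ⊛ y)[1] = 0
(x ⊛ y)[2] = -6

x ⊛ y = [-2, 0, -6]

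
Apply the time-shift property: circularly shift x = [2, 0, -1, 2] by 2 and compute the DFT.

Time shift by 2: X_shifted[k] = ω_4^(2k) · X[k]
Shifted x = [-1, 2, 2, 0]

DFT(x[n-2]) = [3, -3-2i, -1, -3+2i]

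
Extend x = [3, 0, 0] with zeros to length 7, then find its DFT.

Original 3-point DFT: [3, 3, 3]
Zero-padded 7-point DFT provides frequency interpolation.

DFT_7([x, 0, ...]) = [3, 3, 3, 3, 3, 3, 3]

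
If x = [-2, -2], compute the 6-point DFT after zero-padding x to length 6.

Original 2-point DFT: [-4, 0]
Zero-padded 6-point DFT provides frequency interpolation.

DFT_6([x, 0, ...]) = [-4, -3.0000+1.7321i, -1.0000+1.7321i, 0, -1.0000-1.7321i, -3.0000-1.7321i]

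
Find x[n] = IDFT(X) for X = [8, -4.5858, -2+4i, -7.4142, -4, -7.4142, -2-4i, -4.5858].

x[n] = (1/8) Σ(k=0 to 7) X[k] · e^(2πikn/8)

Computing each x[n]:
x[0] = -3
x[1] = 1
x[2] = 1
x[3] = 2
x[4] = 3
x[5] = 0
x[6] = 1
x[7] = 3

x = [-3, 1, 1, 2, 3, 0, 1, 3]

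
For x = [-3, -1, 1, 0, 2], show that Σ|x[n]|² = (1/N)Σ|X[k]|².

Time domain:
Σ|x[n]|² = |-3|² + |-1|² + |1|² + |0|² + |2|² = 15.0000

Frequency domain:
(1/5)Σ|X[k]|² = (1/5)(|-1|² + |-3.5000+2.2654i|² + |-3.5000+2.7144i|² + |-3.5000-2.7144i|² + |-3.5000-2.2654i|²) = (1/5)·75.0000 = 15.0000

Both sides agree, confirming Parseval's theorem.

Σ|x[n]|² = (1/N)Σ|X[k]|² = 15.0000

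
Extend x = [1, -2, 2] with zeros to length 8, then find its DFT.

Original 3-point DFT: [1, 1.0000+3.4641i, 1.0000-3.4641i]
Zero-padded 8-point DFT provides frequency interpolation.

DFT_8([x, 0, ...]) = [1, -0.4142-0.5858i, -1+2i, 2.4142+3.4142i, 5, 2.4142-3.4142i, -1-2i, -0.4142+0.5858i]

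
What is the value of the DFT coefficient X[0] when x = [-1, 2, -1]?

X[0] = Σ(n=0 to 2) x[n] · ω_3^0 = Σ x[n]
= (-1) + (2) + (-1)

X[0] = 0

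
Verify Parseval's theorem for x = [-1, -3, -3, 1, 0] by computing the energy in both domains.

Time domain:
Σ|x[n]|² = |-1|² + |-3|² + |-3|² + |1|² + |0|² = 20.0000

Frequency domain:
(1/5)Σ|X[k]|² = (1/5)(|-6|² + |-0.3090+5.2043i|² + |0.8090-2.0409i|² + |0.8090+2.0409i|² + |-0.3090-5.2043i|²) = (1/5)·100.0000 = 20.0000

Both sides agree, confirming Parseval's theorem.

Σ|x[n]|² = (1/N)Σ|X[k]|² = 20.0000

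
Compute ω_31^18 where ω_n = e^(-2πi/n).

ω_31^18 = e^(-2πi·18/31)
= cos(-2π·18/31) + i·sin(-2π·18/31)
= cos(-36π/31) + i·sin(-36π/31)

ω_31^18 = cos(-36π/31) + i·sin(-36π/31) = -0.8743+0.4853i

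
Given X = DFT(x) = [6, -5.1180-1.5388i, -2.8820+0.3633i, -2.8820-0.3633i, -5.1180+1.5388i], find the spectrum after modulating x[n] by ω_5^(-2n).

Modulation property: DFT(ω_5^(-2n)·x[n]) = X[(k-2) mod 5], so circularly shift X by 2 positions.

X[k-2] = [-2.8820-0.3633i, -5.1180+1.5388i, 6, -5.1180-1.5388i, -2.8820+0.3633i]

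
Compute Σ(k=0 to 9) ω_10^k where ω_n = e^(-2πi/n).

Sum of all nth roots of unity equals 0 for n > 1 (geometric series with r ≠ 1).

0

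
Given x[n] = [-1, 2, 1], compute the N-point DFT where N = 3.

X[k] = Σ(n=0 to 2) x[n] · ω_3^(nk)
where ω_3 = e^(-2πi/3)

Computing each X[k]:
X[0] = 2
X[1] = -2.5000-0.8660i
X[2] = -2.5000+0.8660i

X = [2, -2.5000-0.8660i, -2.5000+0.8660i]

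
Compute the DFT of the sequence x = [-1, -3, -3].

X[k] = Σ(n=0 to 2) x[n] · ω_3^(nk)
where ω_3 = e^(-2πi/3)

Computing each X[k]:
X[0] = -7
X[1] = 2
X[2] = 2

X = [-7, 2, 2]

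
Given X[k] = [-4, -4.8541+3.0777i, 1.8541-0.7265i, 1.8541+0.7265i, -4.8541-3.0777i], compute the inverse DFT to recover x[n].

x[n] = (1/5) Σ(k=0 to 4) X[k] · e^(2πikn/5)

Computing each x[n]:
x[0] = -2
x[1] = -3
x[2] = 0
x[3] = 2
x[4] = -1

x = [-2, -3, 0, 2, -1]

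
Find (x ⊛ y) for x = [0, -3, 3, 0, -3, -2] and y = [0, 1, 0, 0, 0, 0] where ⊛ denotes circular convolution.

(x ⊛ y)[n] = Σ(m=0 to 5) x[m] · y[(n-m) mod 6]

Computing each output sample:
(x ⊛ y)[0] = -2
(x ⊛ y)[1] = 0
(x ⊛ y)[2] = -3
(x ⊛ y)[3] = 3
(x ⊛ y)[4] = 0
(x ⊛ y)[5] = -3

x ⊛ y = [-2, 0, -3, 3, 0, -3]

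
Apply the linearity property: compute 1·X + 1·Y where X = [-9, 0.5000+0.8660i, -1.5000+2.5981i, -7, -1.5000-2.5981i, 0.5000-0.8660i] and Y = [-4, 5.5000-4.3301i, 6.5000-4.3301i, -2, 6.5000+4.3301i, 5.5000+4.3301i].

By linearity: DFT(1x + 1y) = 1·DFT(x) + 1·DFT(y)
= 1·[-9, 0.5000+0.8660i, -1.5000+2.5981i, -7, -1.5000-2.5981i, 0.5000-0.8660i] + 1·[-4, 5.5000-4.3301i, 6.5000-4.3301i, -2, 6.5000+4.3301i, 5.5000+4.3301i]

Computing element-wise:
Z[0] = 1·(-9) + 1·(-4) = -13
Z[1] = 1·(0.5000+0.8660i) + 1·(5.5000-4.3301i) = 6.0000-3.4641i
Z[2] = 1·(-1.5000+2.5981i) + 1·(6.5000-4.3301i) = 5.0000-1.7320i
Z[3] = 1·(-7) + 1·(-2) = -9
Z[4] = 1·(-1.5000-2.5981i) + 1·(6.5000+4.3301i) = 5.0000+1.7320i
Z[5] = 1·(0.5000-0.8660i) + 1·(5.5000+4.3301i) = 6.0000+3.4641i

DFT(1x + 1y) = 1·X + 1·Y = [-13, 6.0000-3.4641i, 5.0000-1.7320i, -9, 5.0000+1.7320i, 6.0000+3.4641i]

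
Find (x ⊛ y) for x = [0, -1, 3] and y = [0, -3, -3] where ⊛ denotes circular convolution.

(x ⊛ y)[n] = Σ(m=0 to 2) x[m] · y[(n-m) mod 3]

Computing each output sample:
(x ⊛ y)[0] = -6
(x ⊛ y)[1] = -9
(x ⊛ y)[2] = 3

x ⊛ y = [-6, -9, 3]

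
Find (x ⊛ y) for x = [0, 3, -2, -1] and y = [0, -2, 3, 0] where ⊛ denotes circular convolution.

(x ⊛ y)[n] = Σ(m=0 to 3) x[m] · y[(n-m) mod 4]

Computing each output sample:
(x ⊛ y)[0] = -4
(x ⊛ y)[1] = -3
(x ⊛ y)[2] = -6
(x ⊛ y)[3] = 13

x ⊛ y = [-4, -3, -6, 13]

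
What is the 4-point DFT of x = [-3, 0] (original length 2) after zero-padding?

Original 2-point DFT: [-3, -3]
Zero-padded 4-point DFT provides frequency interpolation.

DFT_4([x, 0, ...]) = [-3, -3, -3, -3]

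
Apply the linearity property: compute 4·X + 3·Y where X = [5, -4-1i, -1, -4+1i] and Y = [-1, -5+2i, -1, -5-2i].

By linearity: DFT(4x + 3y) = 4·DFT(x) + 3·DFT(y)
= 4·[5, -4-1i, -1, -4+1i] + 3·[-1, -5+2i, -1, -5-2i]

Computing element-wise:
Z[0] = 4·(5) + 3·(-1) = 17
Z[1] = 4·(-4-1i) + 3·(-5+2i) = -31+2i
Z[2] = 4·(-1) + 3·(-1) = -7
Z[3] = 4·(-4+1i) + 3·(-5-2i) = -31-2i

DFT(4x + 3y) = 4·X + 3·Y = [17, -31+2i, -7, -31-2i]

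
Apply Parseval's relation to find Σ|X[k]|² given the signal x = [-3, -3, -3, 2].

Parseval: Σ|x[n]|² = (1/N)Σ|X[k]|², so Σ|X[k]|² = N·Σ|x[n]|² = 4·31.0000

Σ|X[k]|² = N·Σ|x[n]|² = 4·31.0000 = 124.0000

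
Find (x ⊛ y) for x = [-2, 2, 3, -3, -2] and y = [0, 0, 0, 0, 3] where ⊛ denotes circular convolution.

(x ⊛ y)[n] = Σ(m=0 to 4) x[m] · y[(n-m) mod 5]

Computing each output sample:
(x ⊛ y)[0] = 6
(x ⊛ y)[1] = 9
(x ⊛ y)[2] = -9
(x ⊛ y)[3] = -6
(x ⊛ y)[4] = -6

x ⊛ y = [6, 9, -9, -6, -6]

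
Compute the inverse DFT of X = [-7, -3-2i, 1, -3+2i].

x[n] = (1/4) Σ(k=0 to 3) X[k] · e^(2πikn/4)

Computing each x[n]:
x[0] = -3
x[1] = -1
x[2] = 0
x[3] = -3

x = [-3, -1, 0, -3]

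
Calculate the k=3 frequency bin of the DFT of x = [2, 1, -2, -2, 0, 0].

X[3] = Σ(n=0 to 5) x[n] · ω_6^(3n) where ω_6 = e^(-2πi/6)
= (2)·ω_6^0 + (1)·ω_6^3 + (-2)·ω_6^6 + (-2)·ω_6^9 + (0)·ω_6^12 + (0)·ω_6^15

X[3] = 1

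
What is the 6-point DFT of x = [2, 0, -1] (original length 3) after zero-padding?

Original 3-point DFT: [1, 2.5000-0.8660i, 2.5000+0.8660i]
Zero-padded 6-point DFT provides frequency interpolation.

DFT_6([x, 0, ...]) = [1, 2.5000+0.8660i, 2.5000-0.8660i, 1, 2.5000+0.8660i, 2.5000-0.8660i]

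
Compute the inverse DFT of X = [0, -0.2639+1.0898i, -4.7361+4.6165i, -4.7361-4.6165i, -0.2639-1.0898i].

x[n] = (1/5) Σ(k=0 to 4) X[k] · e^(2πikn/5)

Computing each x[n]:
x[0] = -2
x[1] = 0
x[2] = 1
x[3] = -2
x[4] = 3

x = [-2, 0, 1, -2, 3]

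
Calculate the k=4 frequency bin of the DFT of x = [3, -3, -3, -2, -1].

X[4] = Σ(n=0 to 4) x[n] · ω_5^(4n) where ω_5 = e^(-2πi/5)
= (3)·ω_5^0 + (-3)·ω_5^4 + (-3)·ω_5^8 + (-2)·ω_5^12 + (-1)·ω_5^16

X[4] = 5.8090-2.4899i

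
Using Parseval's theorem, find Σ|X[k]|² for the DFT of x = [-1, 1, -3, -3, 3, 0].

Parseval: Σ|x[n]|² = (1/N)Σ|X[k]|², so Σ|X[k]|² = N·Σ|x[n]|² = 6·29.0000

Σ|X[k]|² = N·Σ|x[n]|² = 6·29.0000 = 174.0000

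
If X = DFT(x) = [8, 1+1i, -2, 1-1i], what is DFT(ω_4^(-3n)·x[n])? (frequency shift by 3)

Modulation property: DFT(ω_4^(-3n)·x[n]) = X[(k-3) mod 4], so circularly shift X by 3 positions.

X[k-3] = [1+1i, -2, 1-1i, 8]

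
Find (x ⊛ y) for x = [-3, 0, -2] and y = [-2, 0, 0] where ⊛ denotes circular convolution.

(x ⊛ y)[n] = Σ(m=0 to 2) x[m] · y[(n-m) mod 3]

Computing each output sample:
(x ⊛ y)[0] = 6
(x ⊛ y)[1] = 0
(x ⊛ y)[2] = 4

x ⊛ y = [6, 0, 4]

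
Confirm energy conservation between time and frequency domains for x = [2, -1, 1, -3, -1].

Time domain:
Σ|x[n]|² = |2|² + |-1|² + |1|² + |-3|² + |-1|² = 16.0000

Frequency domain:
(1/5)Σ|X[k]|² = (1/5)(|-2|² + |3.0000-2.3511i|² + |3.0000+3.8042i|² + |3.0000-3.8042i|² + |3.0000+2.3511i|²) = (1/5)·80.0000 = 16.0000

Both sides agree, confirming Parseval's theorem.

Σ|x[n]|² = (1/N)Σ|X[k]|² = 16.0000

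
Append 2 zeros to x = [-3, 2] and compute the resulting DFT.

Original 2-point DFT: [-1, -5]
Zero-padded 4-point DFT provides frequency interpolation.

DFT_4([x, 0, ...]) = [-1, -3-2i, -5, -3+2i]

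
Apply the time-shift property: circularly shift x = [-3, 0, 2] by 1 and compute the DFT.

Time shift by 1: X_shifted[k] = ω_3^(1k) · X[k]
Shifted x = [2, -3, 0]

DFT(x[n-1]) = [-1, 3.5000+2.5981i, 3.5000-2.5981i]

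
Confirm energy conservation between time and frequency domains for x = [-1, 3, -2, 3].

Time domain:
Σ|x[n]|² = |-1|² + |3|² + |-2|² + |3|² = 23.0000

Frequency domain:
(1/4)Σ|X[k]|² = (1/4)(|3|² + |1|² + |-9|² + |1|²) = (1/4)·92.0000 = 23.0000

Both sides agree, confirming Parseval's theorem.

Σ|x[n]|² = (1/N)Σ|X[k]|² = 23.0000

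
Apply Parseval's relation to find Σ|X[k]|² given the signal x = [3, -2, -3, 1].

Parseval: Σ|x[n]|² = (1/N)Σ|X[k]|², so Σ|X[k]|² = N·Σ|x[n]|² = 4·23.0000

Σ|X[k]|² = N·Σ|x[n]|² = 4·23.0000 = 92.0000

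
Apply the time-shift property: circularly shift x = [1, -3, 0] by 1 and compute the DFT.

Time shift by 1: X_shifted[k] = ω_3^(1k) · X[k]
Shifted x = [0, 1, -3]

DFT(x[n-1]) = [-2, 1.0000-3.4641i, 1.0000+3.4641i]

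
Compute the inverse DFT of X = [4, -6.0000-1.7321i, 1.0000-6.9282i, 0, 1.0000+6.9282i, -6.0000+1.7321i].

x[n] = (1/6) Σ(k=0 to 5) X[k] · e^(2πikn/6)

Computing each x[n]:
x[0] = -1
x[1] = 2
x[2] = 0
x[3] = 3
x[4] = 3
x[5] = -3

x = [-1, 2, 0, 3, 3, -3]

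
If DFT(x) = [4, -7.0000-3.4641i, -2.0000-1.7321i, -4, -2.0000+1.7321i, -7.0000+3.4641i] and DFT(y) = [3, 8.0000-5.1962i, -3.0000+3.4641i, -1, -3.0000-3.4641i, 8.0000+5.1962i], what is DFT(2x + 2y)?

By linearity: DFT(2x + 2y) = 2·DFT(x) + 2·DFT(y)
= 2·[4, -7.0000-3.4641i, -2.0000-1.7321i, -4, -2.0000+1.7321i, -7.0000+3.4641i] + 2·[3, 8.0000-5.1962i, -3.0000+3.4641i, -1, -3.0000-3.4641i, 8.0000+5.1962i]

Computing element-wise:
Z[0] = 2·(4) + 2·(3) = 14
Z[1] = 2·(-7.0000-3.4641i) + 2·(8.0000-5.1962i) = 2.0000-17.3206i
Z[2] = 2·(-2.0000-1.7321i) + 2·(-3.0000+3.4641i) = -10.0000+3.4640i
Z[3] = 2·(-4) + 2·(-1) = -10
Z[4] = 2·(-2.0000+1.7321i) + 2·(-3.0000-3.4641i) = -10.0000-3.4640i
Z[5] = 2·(-7.0000+3.4641i) + 2·(8.0000+5.1962i) = 2.0000+17.3206i

DFT(2x + 2y) = 2·X + 2·Y = [14, 2.0000-17.3206i, -10.0000+3.4640i, -10, -10.0000-3.4640i, 2.0000+17.3206i]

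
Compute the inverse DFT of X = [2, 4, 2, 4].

x[n] = (1/4) Σ(k=0 to 3) X[k] · e^(2πikn/4)

Computing each x[n]:
x[0] = 3
x[1] = 0
x[2] = -1
x[3] = 0

x = [3, 0, -1, 0]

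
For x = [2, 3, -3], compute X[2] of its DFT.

X[2] = Σ(n=0 to 2) x[n] · ω_3^(2n) where ω_3 = e^(-2πi/3)
= (2)·ω_3^0 + (3)·ω_3^2 + (-3)·ω_3^4

X[2] = 2.0000+5.1962i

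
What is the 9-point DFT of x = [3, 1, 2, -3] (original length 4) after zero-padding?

Original 4-point DFT: [3, 1-4i, 7, 1+4i]
Zero-padded 9-point DFT provides frequency interpolation.

DFT_9([x, 0, ...]) = [3, 5.6133-0.0143i, 2.7943-4.2669i, -1.5000+0.8660i, 5.0924+3.5416i, 5.0924-3.5416i, -1.5000-0.8660i, 2.7943+4.2669i, 5.6133+0.0143i]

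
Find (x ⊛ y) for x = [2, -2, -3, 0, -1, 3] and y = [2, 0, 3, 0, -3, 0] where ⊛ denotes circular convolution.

(x ⊛ y)[n] = Σ(m=0 to 5) x[m] · y[(n-m) mod 6]

Computing each output sample:
(x ⊛ y)[0] = 10
(x ⊛ y)[1] = 5
(x ⊛ y)[2] = 3
(x ⊛ y)[3] = -15
(x ⊛ y)[4] = -17
(x ⊛ y)[5] = 12

x ⊛ y = [10, 5, 3, -15, -17, 12]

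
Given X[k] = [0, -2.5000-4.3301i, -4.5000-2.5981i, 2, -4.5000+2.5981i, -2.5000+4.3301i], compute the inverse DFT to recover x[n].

x[n] = (1/6) Σ(k=0 to 5) X[k] · e^(2πikn/6)

Computing each x[n]:
x[0] = -2
x[1] = 2
x[2] = 2
x[3] = -1
x[4] = 1
x[5] = -2

x = [-2, 2, 2, -1, 1, -2]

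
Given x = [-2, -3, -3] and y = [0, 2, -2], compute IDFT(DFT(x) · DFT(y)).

(x ⊛ y)[n] = Σ(m=0 to 2) x[m] · y[(n-m) mod 3]

Computing each output sample:
(x ⊛ y)[0] = 0
(x ⊛ y)[1] = 2
(x ⊛ y)[2] = -2

x ⊛ y = [0, 2, -2]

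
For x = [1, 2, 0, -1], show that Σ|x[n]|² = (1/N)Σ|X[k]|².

Time domain:
Σ|x[n]|² = |1|² + |2|² + |0|² + |-1|² = 6.0000

Frequency domain:
(1/4)Σ|X[k]|² = (1/4)(|2|² + |1-3i|² + |0|² + |1+3i|²) = (1/4)·24.0000 = 6.0000

Both sides agree, confirming Parseval's theorem.

Σ|x[n]|² = (1/N)Σ|X[k]|² = 6.0000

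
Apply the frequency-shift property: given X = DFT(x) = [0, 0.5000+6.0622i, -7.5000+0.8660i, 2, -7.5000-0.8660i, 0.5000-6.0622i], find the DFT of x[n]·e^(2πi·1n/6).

Modulation property: DFT(ω_6^(-1n)·x[n]) = X[(k-1) mod 6], so circularly shift X by 1 positions.

X[k-1] = [0.5000-6.0622i, 0, 0.5000+6.0622i, -7.5000+0.8660i, 2, -7.5000-0.8660i]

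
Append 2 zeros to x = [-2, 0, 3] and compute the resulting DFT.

Original 3-point DFT: [1, -3.5000+2.5981i, -3.5000-2.5981i]
Zero-padded 5-point DFT provides frequency interpolation.

DFT_5([x, 0, ...]) = [1, -4.4271-1.7634i, -1.0729+2.8532i, -1.0729-2.8532i, -4.4271+1.7634i]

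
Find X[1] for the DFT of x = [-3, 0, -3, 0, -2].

X[1] = Σ(n=0 to 4) x[n] · ω_5^(1n) where ω_5 = e^(-2πi/5)
= (-3)·ω_5^0 + (0)·ω_5^1 + (-3)·ω_5^2 + (0)·ω_5^3 + (-2)·ω_5^4

X[1] = -1.1910-0.1388i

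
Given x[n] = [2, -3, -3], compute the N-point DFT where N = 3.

X[k] = Σ(n=0 to 2) x[n] · ω_3^(nk)
where ω_3 = e^(-2πi/3)

Computing each X[k]:
X[0] = -4
X[1] = 5
X[2] = 5

X = [-4, 5, 5]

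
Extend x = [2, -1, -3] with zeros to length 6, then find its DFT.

Original 3-point DFT: [-2, 4.0000-1.7321i, 4.0000+1.7321i]
Zero-padded 6-point DFT provides frequency interpolation.

DFT_6([x, 0, ...]) = [-2, 3.0000+3.4641i, 4.0000-1.7321i, 0, 4.0000+1.7321i, 3.0000-3.4641i]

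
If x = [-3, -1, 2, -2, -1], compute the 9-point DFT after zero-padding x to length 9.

Original 5-point DFT: [-5, -3.6180-2.3511i, -1.3820+3.8042i, -1.3820-3.8042i, -3.6180+2.3511i]
Zero-padded 9-point DFT provides frequency interpolation.

DFT_9([x, 0, ...]) = [-5, -1.4791+0.7472i, -4.8191-2.0741i, -5.0000+3.4641i, 0.2981+2.3748i, 0.2981-2.3748i, -5.0000-3.4641i, -4.8191+2.0741i, -1.4791-0.7472i]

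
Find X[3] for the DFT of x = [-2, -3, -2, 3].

X[3] = Σ(n=0 to 3) x[n] · ω_4^(3n) where ω_4 = e^(-2πi/4)
= (-2)·ω_4^0 + (-3)·ω_4^3 + (-2)·ω_4^6 + (3)·ω_4^9

X[3] = -6i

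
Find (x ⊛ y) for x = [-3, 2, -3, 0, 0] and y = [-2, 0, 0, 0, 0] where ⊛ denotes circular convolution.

(x ⊛ y)[n] = Σ(m=0 to 4) x[m] · y[(n-m) mod 5]

Computing each output sample:
(x ⊛ y)[0] = 6
(x ⊛ y)[1] = -4
(x ⊛ y)[2] = 6
(x ⊛ y)[3] = 0
(x ⊛ y)[4] = 0

x ⊛ y = [6, -4, 6, 0, 0]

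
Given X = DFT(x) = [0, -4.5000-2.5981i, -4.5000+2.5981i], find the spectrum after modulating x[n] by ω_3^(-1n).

Modulation property: DFT(ω_3^(-1n)·x[n]) = X[(k-1) mod 3], so circularly shift X by 1 positions.

X[k-1] = [-4.5000+2.5981i, 0, -4.5000-2.5981i]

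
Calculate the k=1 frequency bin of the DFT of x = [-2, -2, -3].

X[1] = Σ(n=0 to 2) x[n] · ω_3^(1n) where ω_3 = e^(-2πi/3)
= (-2)·ω_3^0 + (-2)·ω_3^1 + (-3)·ω_3^2

X[1] = 0.5000-0.8660i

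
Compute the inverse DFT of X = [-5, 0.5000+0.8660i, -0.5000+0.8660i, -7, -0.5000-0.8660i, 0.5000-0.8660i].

x[n] = (1/6) Σ(k=0 to 5) X[k] · e^(2πikn/6)

Computing each x[n]:
x[0] = -2
x[1] = 0
x[2] = -2
x[3] = 0
x[4] = -2
x[5] = 1

x = [-2, 0, -2, 0, -2, 1]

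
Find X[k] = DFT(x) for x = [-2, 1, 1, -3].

X[k] = Σ(n=0 to 3) x[n] · ω_4^(nk)
where ω_4 = e^(-2πi/4)

Computing each X[k]:
X[0] = -3
X[1] = -3-4i
X[2] = 1
X[3] = -3+4i

X = [-3, -3-4i, 1, -3+4i]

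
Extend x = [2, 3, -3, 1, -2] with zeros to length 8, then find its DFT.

Original 5-point DFT: [1, 3.9271-2.4041i, 0.5729-6.7432i, 0.5729+6.7432i, 3.9271+2.4041i]
Zero-padded 8-point DFT provides frequency interpolation.

DFT_8([x, 0, ...]) = [1, 5.4142+0.1716i, 3-2i, 2.5858-5.8284i, -7, 2.5858+5.8284i, 3+2i, 5.4142-0.1716i]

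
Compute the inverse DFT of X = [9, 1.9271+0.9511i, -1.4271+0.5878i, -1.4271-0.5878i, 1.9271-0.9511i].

x[n] = (1/5) Σ(k=0 to 4) X[k] · e^(2πikn/5)

Computing each x[n]:
x[0] = 2
x[1] = 2
x[2] = 1
x[3] = 1
x[4] = 3

x = [2, 2, 1, 1, 3]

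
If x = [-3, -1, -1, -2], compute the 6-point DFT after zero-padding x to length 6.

Original 4-point DFT: [-7, -2-1i, -1, -2+1i]
Zero-padded 6-point DFT provides frequency interpolation.

DFT_6([x, 0, ...]) = [-7, -1.0000+1.7321i, -4, -1, -4, -1.0000-1.7321i]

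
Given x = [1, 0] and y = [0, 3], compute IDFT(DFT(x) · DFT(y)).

(x ⊛ y)[n] = Σ(m=0 to 1) x[m] · y[(n-m) mod 2]

Computing each output sample:
(x ⊛ y)[0] = 0
(x ⊛ y)[1] = 3

x ⊛ y = [0, 3]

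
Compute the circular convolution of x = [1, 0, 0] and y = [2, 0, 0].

(x ⊛ y)[n] = Σ(m=0 to 2) x[m] · y[(n-m) mod 3]

Computing each output sample:
(x ⊛ y)[0] = 2
(x ⊛ y)[1] = 0
(x ⊛ y)[2] = 0

x ⊛ y = [2, 0, 0]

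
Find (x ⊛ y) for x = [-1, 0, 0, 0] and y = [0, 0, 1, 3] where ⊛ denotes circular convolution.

(x ⊛ y)[n] = Σ(m=0 to 3) x[m] · y[(n-m) mod 4]

Computing each output sample:
(x ⊛ y)[0] = 0
(x ⊛ y)[1] = 0
(x ⊛ y)[2] = -1
(x ⊛ y)[3] = -3

x ⊛ y = [0, 0, -1, -3]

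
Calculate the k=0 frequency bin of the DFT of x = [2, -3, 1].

X[0] = Σ(n=0 to 2) x[n] · ω_3^0 = Σ x[n]
= (2) + (-3) + (1)

X[0] = 0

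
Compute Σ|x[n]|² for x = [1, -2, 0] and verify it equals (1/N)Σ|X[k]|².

Time domain:
Σ|x[n]|² = |1|² + |-2|² + |0|² = 5.0000

Frequency domain:
(1/3)Σ|X[k]|² = (1/3)(|-1|² + |2.0000+1.7321i|² + |2.0000-1.7321i|²) = (1/3)·15.0000 = 5.0000

Both sides agree, confirming Parseval's theorem.

Σ|x[n]|² = (1/N)Σ|X[k]|² = 5.0000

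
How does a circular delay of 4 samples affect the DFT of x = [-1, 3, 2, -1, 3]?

Time shift by 4: X_shifted[k] = ω_5^(4k) · X[k]
Shifted x = [3, 2, -1, 3, -1]

DFT(x[n-4]) = [6, 1.6910-0.5020i, 2.8090-5.5676i, 2.8090+5.5676i, 1.6910+0.5020i]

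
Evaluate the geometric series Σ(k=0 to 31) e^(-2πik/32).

Sum of all nth roots of unity equals 0 for n > 1 (geometric series with r ≠ 1).

0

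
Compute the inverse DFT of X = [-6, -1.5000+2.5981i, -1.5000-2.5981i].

x[n] = (1/3) Σ(k=0 to 2) X[k] · e^(2πikn/3)

Computing each x[n]:
x[0] = -3
x[1] = -3
x[2] = 0

x = [-3, -3, 0]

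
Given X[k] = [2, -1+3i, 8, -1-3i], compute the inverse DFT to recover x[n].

x[n] = (1/4) Σ(k=0 to 3) X[k] · e^(2πikn/4)

Computing each x[n]:
x[0] = 2
x[1] = -3
x[2] = 3
x[3] = 0

x = [2, -3, 3, 0]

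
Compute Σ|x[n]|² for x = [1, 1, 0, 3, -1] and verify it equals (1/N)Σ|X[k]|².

Time domain:
Σ|x[n]|² = |1|² + |1|² + |0|² + |3|² + |-1|² = 12.0000

Frequency domain:
(1/5)Σ|X[k]|² = (1/5)(|4|² + |-1.4271-0.1388i|² + |1.9271-4.0287i|² + |1.9271+4.0287i|² + |-1.4271+0.1388i|²) = (1/5)·60.0000 = 12.0000

Both sides agree, confirming Parseval's theorem.

Σ|x[n]|² = (1/N)Σ|X[k]|² = 12.0000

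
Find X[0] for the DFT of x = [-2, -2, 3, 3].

X[0] = Σ(n=0 to 3) x[n] · ω_4^0 = Σ x[n]
= (-2) + (-2) + (3) + (3)

X[0] = 2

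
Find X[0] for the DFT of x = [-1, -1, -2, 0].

X[0] = Σ(n=0 to 3) x[n] · ω_4^0 = Σ x[n]
= (-1) + (-1) + (-2) + (0)

X[0] = -4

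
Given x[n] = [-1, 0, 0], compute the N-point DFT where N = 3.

X[k] = Σ(n=0 to 2) x[n] · ω_3^(nk)
where ω_3 = e^(-2πi/3)

Computing each X[k]:
X[0] = -1
X[1] = -1
X[2] = -1

X = [-1, -1, -1]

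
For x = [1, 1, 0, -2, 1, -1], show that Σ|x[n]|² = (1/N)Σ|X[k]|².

Time domain:
Σ|x[n]|² = |1|² + |1|² + |0|² + |-2|² + |1|² + |-1|² = 8.0000

Frequency domain:
(1/6)Σ|X[k]|² = (1/6)(|0|² + |2.5000-0.8660i|² + |-1.5000-2.5981i|² + |4|² + |-1.5000+2.5981i|² + |2.5000+0.8660i|²) = (1/6)·48.0000 = 8.0000

Both sides agree, confirming Parseval's theorem.

Σ|x[n]|² = (1/N)Σ|X[k]|² = 8.0000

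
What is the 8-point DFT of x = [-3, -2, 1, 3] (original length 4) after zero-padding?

Original 4-point DFT: [-1, -4+5i, -3, -4-5i]
Zero-padded 8-point DFT provides frequency interpolation.

DFT_8([x, 0, ...]) = [-1, -6.5355-1.7071i, -4+5i, 0.5355+0.2929i, -3, 0.5355-0.2929i, -4-5i, -6.5355+1.7071i]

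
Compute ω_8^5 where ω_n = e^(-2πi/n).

ω_8^5 = e^(-2πi·5/8)
= cos(-2π·5/8) + i·sin(-2π·5/8)
= cos(-10π/8) + i·sin(-10π/8)

ω_8^5 = cos(-10π/8) + i·sin(-10π/8) = -0.7071+0.7071i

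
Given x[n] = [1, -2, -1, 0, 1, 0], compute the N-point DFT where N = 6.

X[k] = Σ(n=0 to 5) x[n] · ω_6^(nk)
where ω_6 = e^(-2πi/6)

Computing each X[k]:
X[0] = -1
X[1] = 3.4641i
X[2] = 2
X[3] = 3
X[4] = 2
X[5] = -3.4641i

X = [-1, 3.4641i, 2, 3, 2, -3.4641i]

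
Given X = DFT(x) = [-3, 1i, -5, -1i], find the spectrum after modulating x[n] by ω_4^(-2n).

Modulation property: DFT(ω_4^(-2n)·x[n]) = X[(k-2) mod 4], so circularly shift X by 2 positions.

X[k-2] = [-5, -1i, -3, 1i]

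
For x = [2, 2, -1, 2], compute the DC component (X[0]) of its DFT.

X[0] = Σ(n=0 to 3) x[n] · ω_4^0 = Σ x[n]
= (2) + (2) + (-1) + (2)

X[0] = 5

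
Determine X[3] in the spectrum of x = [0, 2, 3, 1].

X[3] = Σ(n=0 to 3) x[n] · ω_4^(3n) where ω_4 = e^(-2πi/4)
= (0)·ω_4^0 + (2)·ω_4^3 + (3)·ω_4^6 + (1)·ω_4^9

X[3] = -3+1i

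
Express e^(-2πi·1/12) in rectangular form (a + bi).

ω_12^1 = e^(-2πi·1/12)
= cos(-2π·1/12) + i·sin(-2π·1/12)
= cos(-2π/12) + i·sin(-2π/12)

ω_12^1 = cos(-2π/12) + i·sin(-2π/12) = 0.8660-0.5000i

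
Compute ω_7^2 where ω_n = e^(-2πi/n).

ω_7^2 = e^(-2πi·2/7)
= cos(-2π·2/7) + i·sin(-2π·2/7)
= cos(-4π/7) + i·sin(-4π/7)

ω_7^2 = cos(-4π/7) + i·sin(-4π/7) = -0.2225-0.9749i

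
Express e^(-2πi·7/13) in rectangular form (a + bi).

ω_13^7 = e^(-2πi·7/13)
= cos(-2π·7/13) + i·sin(-2π·7/13)
= cos(-14π/13) + i·sin(-14π/13)

ω_13^7 = cos(-14π/13) + i·sin(-14π/13) = -0.9709+0.2393i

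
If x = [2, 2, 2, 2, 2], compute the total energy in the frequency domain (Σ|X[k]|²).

Parseval: Σ|x[n]|² = (1/N)Σ|X[k]|², so Σ|X[k]|² = N·Σ|x[n]|² = 5·20.0000

Σ|X[k]|² = N·Σ|x[n]|² = 5·20.0000 = 100.0000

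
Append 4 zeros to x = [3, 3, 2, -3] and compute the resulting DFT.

Original 4-point DFT: [5, 1-6i, 5, 1+6i]
Zero-padded 8-point DFT provides frequency interpolation.

DFT_8([x, 0, ...]) = [5, 7.2426-2.0000i, 1-6i, -1.2426+2.0000i, 5, -1.2426-2.0000i, 1+6i, 7.2426+2.0000i]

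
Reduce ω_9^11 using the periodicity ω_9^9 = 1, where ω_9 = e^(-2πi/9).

Since ω_9^9 = 1, powers reduce modulo 9.
11 mod 9 = 2
So ω_9^11 = ω_9^2 = e^(-2πi·2/9)

ω_9^11 = ω_9^2 = 0.1736-0.9848i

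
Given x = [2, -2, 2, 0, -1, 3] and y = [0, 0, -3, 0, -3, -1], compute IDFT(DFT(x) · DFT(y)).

(x ⊛ y)[n] = Σ(m=0 to 5) x[m] · y[(n-m) mod 6]

Computing each output sample:
(x ⊛ y)[0] = -1
(x ⊛ y)[1] = -11
(x ⊛ y)[2] = -3
(x ⊛ y)[3] = -2
(x ⊛ y)[4] = -15
(x ⊛ y)[5] = 4

x ⊛ y = [-1, -11, -3, -2, -15, 4]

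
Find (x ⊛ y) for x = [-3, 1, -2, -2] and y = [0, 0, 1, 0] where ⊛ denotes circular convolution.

(x ⊛ y)[n] = Σ(m=0 to 3) x[m] · y[(n-m) mod 4]

Computing each output sample:
(x ⊛ y)[0] = -2
(x ⊛ y)[1] = -2
(x ⊛ y)[2] = -3
(x ⊛ y)[3] = 1

x ⊛ y = [-2, -2, -3, 1]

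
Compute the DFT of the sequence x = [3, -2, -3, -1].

X[k] = Σ(n=0 to 3) x[n] · ω_4^(nk)
where ω_4 = e^(-2πi/4)

Computing each X[k]:
X[0] = -3
X[1] = 6+1i
X[2] = 3
X[3] = 6-1i

X = [-3, 6+1i, 3, 6-1i]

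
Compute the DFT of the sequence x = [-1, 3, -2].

X[k] = Σ(n=0 to 2) x[n] · ω_3^(nk)
where ω_3 = e^(-2πi/3)

Computing each X[k]:
X[0] = 0
X[1] = -1.5000-4.3301i
X[2] = -1.5000+4.3301i

X = [0, -1.5000-4.3301i, -1.5000+4.3301i]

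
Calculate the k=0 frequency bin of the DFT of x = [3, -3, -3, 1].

X[0] = Σ(n=0 to 3) x[n] · ω_4^0 = Σ x[n]
= (3) + (-3) + (-3) + (1)

X[0] = -2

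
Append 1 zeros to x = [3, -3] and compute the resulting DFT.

Original 2-point DFT: [0, 6]
Zero-padded 3-point DFT provides frequency interpolation.

DFT_3([x, 0, ...]) = [0, 4.5000+2.5981i, 4.5000-2.5981i]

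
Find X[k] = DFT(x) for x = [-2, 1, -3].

X[k] = Σ(n=0 to 2) x[n] · ω_3^(nk)
where ω_3 = e^(-2πi/3)

Computing each X[k]:
X[0] = -4
X[1] = -1.0000-3.4641i
X[2] = -1.0000+3.4641i

X = [-4, -1.0000-3.4641i, -1.0000+3.4641i]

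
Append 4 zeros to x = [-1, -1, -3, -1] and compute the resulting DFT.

Original 4-point DFT: [-6, 2, -2, 2]
Zero-padded 8-point DFT provides frequency interpolation.

DFT_8([x, 0, ...]) = [-6, -1.0000+4.4142i, 2, -1.0000-1.5858i, -2, -1.0000+1.5858i, 2, -1.0000-4.4142i]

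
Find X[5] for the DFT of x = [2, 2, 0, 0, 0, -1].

X[5] = Σ(n=0 to 5) x[n] · ω_6^(5n) where ω_6 = e^(-2πi/6)
= (2)·ω_6^0 + (2)·ω_6^5 + (0)·ω_6^10 + (0)·ω_6^15 + (0)·ω_6^20 + (-1)·ω_6^25

X[5] = 2.5000+2.5981i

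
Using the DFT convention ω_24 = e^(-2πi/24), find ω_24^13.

ω_24^13 = e^(-2πi·13/24)
= cos(-2π·13/24) + i·sin(-2π·13/24)
= cos(-26π/24) + i·sin(-26π/24)

ω_24^13 = cos(-26π/24) + i·sin(-26π/24) = -0.9659+0.2588i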